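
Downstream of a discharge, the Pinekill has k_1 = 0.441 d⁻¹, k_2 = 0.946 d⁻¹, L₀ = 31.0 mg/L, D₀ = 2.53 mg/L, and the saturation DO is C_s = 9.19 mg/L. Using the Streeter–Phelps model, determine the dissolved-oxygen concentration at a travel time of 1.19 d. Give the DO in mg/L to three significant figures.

k_1 L₀/(k_2−k_1) = 0.441×31.0/(0.946−0.441) = 13.67/0.5050 = 27.07 mg/L.
e^(−k_1 t) = e^(−0.441×1.190) = 0.5917; e^(−k_2 t) = e^(−0.946×1.190) = 0.3244.
D = 27.07 × (0.5917 − 0.3244) + 2.53 × 0.3244 = 7.235 + 0.8208 = 8.056 mg/L.
DO = C_s − D = 9.19 − 8.056 = 1.134 mg/L.

DO ≈ 1.13 mg/L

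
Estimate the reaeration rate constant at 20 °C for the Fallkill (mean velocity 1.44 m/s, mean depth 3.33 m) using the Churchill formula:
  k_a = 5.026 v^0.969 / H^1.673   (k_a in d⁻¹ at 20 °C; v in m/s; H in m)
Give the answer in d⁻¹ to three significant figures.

k_a = 5.026 × 1.44^0.969 / 3.33^1.673 = 5.026 × 1.424 / 7.483 = 0.9564 d⁻¹.

k_a ≈ 0.956 d⁻¹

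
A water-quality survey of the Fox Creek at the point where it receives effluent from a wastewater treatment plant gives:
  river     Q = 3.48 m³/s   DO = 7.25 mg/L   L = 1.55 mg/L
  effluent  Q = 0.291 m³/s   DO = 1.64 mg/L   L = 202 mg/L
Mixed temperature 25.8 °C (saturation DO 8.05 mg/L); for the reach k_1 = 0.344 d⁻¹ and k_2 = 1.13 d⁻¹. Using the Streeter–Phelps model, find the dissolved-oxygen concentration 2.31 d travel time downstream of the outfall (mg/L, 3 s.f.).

Mixed DO = (3.48×7.25 + 0.291×1.64)/(3.48+0.291) = 25.71/3.771 = 6.817 mg/L.
Mixed L₀ = (3.48×1.55 + 0.291×202)/(3.771) = 64.18/3.771 = 17.02 mg/L.
Initial deficit D₀ = C_s − DO₀ = 8.05 − 6.817 = 1.233 mg/L.
D(2.31) = [0.344×17.02/(1.13−0.344)](e^(−0.344×2.31) − e^(−1.13×2.31)) + 1.233 e^(−1.13×2.31)
= 7.448 × (0.4517 − 0.07351) + 1.233 × 0.07351 = 2.908 mg/L.
DO = 8.05 − 2.908 = 5.142 mg/L.

DO ≈ 5.14 mg/L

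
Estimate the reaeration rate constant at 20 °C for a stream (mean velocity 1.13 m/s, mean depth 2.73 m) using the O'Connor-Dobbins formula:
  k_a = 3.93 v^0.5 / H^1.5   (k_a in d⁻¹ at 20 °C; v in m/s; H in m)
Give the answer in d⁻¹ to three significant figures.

k_a = 3.93 × 1.13^0.5 / 2.73^1.5 = 3.93 × 1.063 / 4.511 = 0.9262 d⁻¹.

k_a ≈ 0.926 d⁻¹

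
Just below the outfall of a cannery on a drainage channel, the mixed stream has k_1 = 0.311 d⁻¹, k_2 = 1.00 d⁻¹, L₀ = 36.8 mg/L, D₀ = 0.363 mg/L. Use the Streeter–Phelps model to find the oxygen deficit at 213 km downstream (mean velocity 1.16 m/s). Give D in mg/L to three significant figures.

D ≈ 6.64 mg/L

Travel time t = x/v = 213 km / (1.16 m/s) = 213000 m / 1.16 m/s = 183600 s = 2.125 d.
k_1 L₀/(k_2−k_1) = 0.311×36.8/(1.00−0.311) = 11.44/0.6890 = 16.61 mg/L.
e^(−k_1 t) = e^(−0.311×2.125) = 0.5164; e^(−k_2 t) = e^(−1.00×2.125) = 0.1194.
D = 16.61 × (0.5164 − 0.1194) + 0.363 × 0.1194 = 6.594 + 0.04334 = 6.637 mg/L.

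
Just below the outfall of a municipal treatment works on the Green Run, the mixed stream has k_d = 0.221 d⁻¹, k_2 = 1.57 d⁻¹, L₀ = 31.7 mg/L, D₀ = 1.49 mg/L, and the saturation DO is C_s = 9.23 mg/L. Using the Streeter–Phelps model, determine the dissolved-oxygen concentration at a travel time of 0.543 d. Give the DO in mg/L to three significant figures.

k_d L₀/(k_2−k_d) = 0.221×31.7/(1.57−0.221) = 7.006/1.349 = 5.193 mg/L.
e^(−k_d t) = e^(−0.221×0.5430) = 0.8869; e^(−k_2 t) = e^(−1.57×0.5430) = 0.4263.
D = 5.193 × (0.8869 − 0.4263) + 1.49 × 0.4263 = 2.392 + 0.6353 = 3.027 mg/L.
DO = C_s − D = 9.23 − 3.027 = 6.203 mg/L.

DO ≈ 6.20 mg/L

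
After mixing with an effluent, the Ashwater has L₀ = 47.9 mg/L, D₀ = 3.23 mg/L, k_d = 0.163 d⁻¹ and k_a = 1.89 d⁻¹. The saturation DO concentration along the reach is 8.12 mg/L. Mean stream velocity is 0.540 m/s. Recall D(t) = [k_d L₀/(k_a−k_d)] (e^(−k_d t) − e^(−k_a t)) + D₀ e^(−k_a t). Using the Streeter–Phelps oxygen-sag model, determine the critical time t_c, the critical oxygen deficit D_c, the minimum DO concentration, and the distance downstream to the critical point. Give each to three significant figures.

t_c ≈ 0.693 d; D_c ≈ 3.69 mg/L; min DO ≈ 4.43 mg/L; x_c ≈ 32.3 km

With k_a/k_d = 11.60 and 1 − D₀(k_a−k_d)/(k_d L₀) = 0.2856,
t_c = ln(11.60 × 0.2856) / (1.89 − 0.163) = ln(3.311) / 1.727 = 1.197/1.727 = 0.6933 d.
D_c = (k_d/k_a) L₀ e^(−k_d t_c) = (0.163/1.89) × 47.9 × e^(−0.163×0.6933) = 0.08624 × 47.9 × 0.8932 = 3.690 mg/L.
Minimum DO = C_s − D_c = 8.12 − 3.690 = 4.430 mg/L.
x_c = v t_c = 0.540 m/s × 0.6933 d × 86400 s/d = 32340 m ≈ 32.3 km.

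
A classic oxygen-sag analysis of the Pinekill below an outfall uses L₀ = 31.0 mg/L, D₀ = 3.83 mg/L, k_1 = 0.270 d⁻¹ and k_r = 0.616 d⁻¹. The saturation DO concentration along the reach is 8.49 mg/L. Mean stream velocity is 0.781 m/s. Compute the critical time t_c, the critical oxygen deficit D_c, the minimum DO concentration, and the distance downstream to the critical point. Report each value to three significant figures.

t_c ≈ 1.89 d; D_c ≈ 8.17 mg/L; min DO ≈ 0.324 mg/L; x_c ≈ 127 km

With k_r/k_1 = 2.281 and 1 − D₀(k_r−k_1)/(k_1 L₀) = 0.8417,
t_c = ln(2.281 × 0.8417) / (0.616 − 0.270) = ln(1.920) / 0.3460 = 0.6525/0.3460 = 1.886 d.
D_c = (k_1/k_r) L₀ e^(−k_1 t_c) = (0.270/0.616) × 31.0 × e^(−0.270×1.886) = 0.4383 × 31.0 × 0.6010 = 8.166 mg/L.
Minimum DO = C_s − D_c = 8.49 − 8.166 = 0.3237 mg/L.
x_c = v t_c = 0.781 m/s × 1.886 d × 86400 s/d = 127200 m ≈ 127 km.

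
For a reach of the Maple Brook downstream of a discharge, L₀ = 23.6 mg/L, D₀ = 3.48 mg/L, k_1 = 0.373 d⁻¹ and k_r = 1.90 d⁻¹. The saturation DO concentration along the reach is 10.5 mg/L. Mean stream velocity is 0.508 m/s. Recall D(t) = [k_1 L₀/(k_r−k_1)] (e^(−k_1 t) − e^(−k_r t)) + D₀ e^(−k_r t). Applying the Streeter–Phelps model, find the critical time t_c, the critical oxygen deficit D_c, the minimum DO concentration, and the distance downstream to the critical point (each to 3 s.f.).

t_c ≈ 0.460 d; D_c ≈ 3.90 mg/L; min DO ≈ 6.60 mg/L; x_c ≈ 20.2 km

t_c = [1/(k_r−k_1)] ln[(k_r/k_1)(1 − D₀(k_r−k_1)/(k_1 L₀))]
= [1/(1.90−0.373)] ln[(1.90/0.373)(1 − 3.48×1.527/(0.373×23.6))]
= (1/1.527) ln[5.094 × 0.3963] = 0.6549 × ln(2.019) = 0.6549 × 0.7025 = 0.4601 d.
L(t_c) = L₀ e^(−k_1 t_c) = 23.6 × 0.8423 = 19.88 mg/L, and at the critical point k_r D_c = k_1 L, so D_c = (0.373/1.90) × 19.88 = 3.902 mg/L.
Minimum DO = C_s − D_c = 10.5 − 3.902 = 6.598 mg/L.
x_c = v t_c = 0.508 m/s × 0.4601 d × 86400 s/d = 20190 m ≈ 20.2 km.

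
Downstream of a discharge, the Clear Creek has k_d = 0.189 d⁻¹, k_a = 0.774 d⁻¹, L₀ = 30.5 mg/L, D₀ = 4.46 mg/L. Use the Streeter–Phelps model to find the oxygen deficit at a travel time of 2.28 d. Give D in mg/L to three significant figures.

D ≈ 5.48 mg/L

k_d L₀/(k_a−k_d) = 0.189×30.5/(0.774−0.189) = 5.764/0.5850 = 9.854 mg/L.
e^(−k_d t) = e^(−0.189×2.280) = 0.6499; e^(−k_a t) = e^(−0.774×2.280) = 0.1712.
D = 9.854 × (0.6499 − 0.1712) + 4.46 × 0.1712 = 4.717 + 0.7637 = 5.481 mg/L.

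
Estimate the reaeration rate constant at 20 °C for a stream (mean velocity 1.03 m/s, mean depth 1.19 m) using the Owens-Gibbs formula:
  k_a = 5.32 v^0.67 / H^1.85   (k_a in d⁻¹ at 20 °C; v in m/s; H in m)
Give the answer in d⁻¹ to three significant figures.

k_a ≈ 3.93 d⁻¹

k_a = 5.32 × 1.03^0.67 / 1.19^1.85 = 5.32 × 1.020 / 1.380 = 3.933 d⁻¹.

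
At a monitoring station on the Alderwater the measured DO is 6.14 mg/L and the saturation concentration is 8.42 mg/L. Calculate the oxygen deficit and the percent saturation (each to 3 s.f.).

D ≈ 2.28 mg/L; 72.9 % saturation

D = C_s − C = 8.42 − 6.14 = 2.28 mg/L.
% saturation = 6.14/8.42 × 100 = 72.9 %.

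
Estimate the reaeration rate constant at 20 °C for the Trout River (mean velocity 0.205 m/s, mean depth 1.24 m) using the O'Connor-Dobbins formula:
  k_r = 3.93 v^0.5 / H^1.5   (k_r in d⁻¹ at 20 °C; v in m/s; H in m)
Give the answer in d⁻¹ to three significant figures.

k_r ≈ 1.29 d⁻¹

k_r = 3.93 × 0.205^0.5 / 1.24^1.5 = 3.93 × 0.4528 / 1.381 = 1.289 d⁻¹.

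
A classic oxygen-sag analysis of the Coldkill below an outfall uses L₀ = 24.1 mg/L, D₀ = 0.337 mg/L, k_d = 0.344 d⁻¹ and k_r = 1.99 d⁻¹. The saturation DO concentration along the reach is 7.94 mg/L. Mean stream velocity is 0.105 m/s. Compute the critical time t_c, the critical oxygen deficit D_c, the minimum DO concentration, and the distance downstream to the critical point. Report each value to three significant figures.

t_c = [1/(k_r−k_d)] ln[(k_r/k_d)(1 − D₀(k_r−k_d)/(k_d L₀))]
= [1/(1.99−0.344)] ln[(1.99/0.344)(1 − 0.337×1.646/(0.344×24.1))]
= (1/1.646) ln[5.785 × 0.9331] = 0.6075 × ln(5.398) = 0.6075 × 1.686 = 1.024 d.
D_c = (k_d/k_r) L₀ e^(−k_d t_c) = (0.344/1.99) × 24.1 × e^(−0.344×1.024) = 0.1729 × 24.1 × 0.7030 = 2.929 mg/L.
Minimum DO = C_s − D_c = 7.94 − 2.929 = 5.011 mg/L.
x_c = v t_c = 0.105 m/s × 1.024 d × 86400 s/d = 9292 m ≈ 9.29 km.

t_c ≈ 1.02 d; D_c ≈ 2.93 mg/L; min DO ≈ 5.01 mg/L; x_c ≈ 9.29 km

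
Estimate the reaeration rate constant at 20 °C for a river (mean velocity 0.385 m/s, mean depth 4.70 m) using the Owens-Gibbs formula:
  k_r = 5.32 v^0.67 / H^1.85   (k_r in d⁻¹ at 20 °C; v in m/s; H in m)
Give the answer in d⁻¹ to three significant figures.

k_r = 5.32 × 0.385^0.67 / 4.70^1.85 = 5.32 × 0.5275 / 17.51 = 0.1602 d⁻¹.

k_r ≈ 0.160 d⁻¹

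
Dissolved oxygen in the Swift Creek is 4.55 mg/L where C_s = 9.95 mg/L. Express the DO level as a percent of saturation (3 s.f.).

% saturation = C/C_s × 100 = 4.55/9.95 × 100 = 45.7 %.

45.7 % saturation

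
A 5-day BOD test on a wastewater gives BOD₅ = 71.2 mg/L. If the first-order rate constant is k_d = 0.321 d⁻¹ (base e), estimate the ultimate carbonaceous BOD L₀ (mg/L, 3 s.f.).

L₀ ≈ 89.1 mg/L

BOD₅ = L₀(1 − e^(−5k_d)) ⇒ L₀ = BOD₅ / (1 − e^(−5×0.321))
= 71.2 / (1 − 0.2009) = 71.2 / 0.7991 = 89.10 mg/L.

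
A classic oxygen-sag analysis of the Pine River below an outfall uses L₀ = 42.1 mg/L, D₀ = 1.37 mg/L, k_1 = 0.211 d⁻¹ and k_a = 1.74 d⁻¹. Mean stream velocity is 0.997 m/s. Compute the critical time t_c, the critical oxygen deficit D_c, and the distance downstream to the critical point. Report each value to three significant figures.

With k_a/k_1 = 8.246 and 1 − D₀(k_a−k_1)/(k_1 L₀) = 0.7642,
t_c = ln(8.246 × 0.7642) / (1.74 − 0.211) = ln(6.302) / 1.529 = 1.841/1.529 = 1.204 d.
D_c = (k_1/k_a) L₀ e^(−k_1 t_c) = (0.211/1.74) × 42.1 × e^(−0.211×1.204) = 0.1213 × 42.1 × 0.7757 = 3.960 mg/L.
x_c = v t_c = 0.997 m/s × 1.204 d × 86400 s/d = 103700 m ≈ 104 km.

t_c ≈ 1.20 d; D_c ≈ 3.96 mg/L; x_c ≈ 104 km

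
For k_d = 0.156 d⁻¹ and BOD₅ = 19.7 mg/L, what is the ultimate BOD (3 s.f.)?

L₀ ≈ 36.4 mg/L

BOD₅ = L₀(1 − e^(−5k_d)) ⇒ L₀ = BOD₅ / (1 − e^(−5×0.156))
= 19.7 / (1 − 0.4584) = 19.7 / 0.5416 = 36.37 mg/L.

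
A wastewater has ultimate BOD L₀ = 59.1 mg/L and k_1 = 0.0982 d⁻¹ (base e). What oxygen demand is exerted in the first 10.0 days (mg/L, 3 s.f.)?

y_t = L₀(1 − e^(−k_1 t)) = 59.1 × (1 − e^(−0.0982×10.0))
= 59.1 × (1 − 0.3746) = 59.1 × 0.6254 = 36.96 mg/L.

y ≈ 37.0 mg/L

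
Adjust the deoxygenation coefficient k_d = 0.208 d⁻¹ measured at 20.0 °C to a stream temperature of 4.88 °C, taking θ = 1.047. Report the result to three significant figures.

k_d ≈ 0.104 d⁻¹

k_d(T₂) = k_d(T₁) · θ^(T₂−T₁) = 0.208 × 1.047^(4.88−20.0)
= 0.208 × 1.047^-15.1 = 0.208 × 0.4994 = 0.1039 d⁻¹.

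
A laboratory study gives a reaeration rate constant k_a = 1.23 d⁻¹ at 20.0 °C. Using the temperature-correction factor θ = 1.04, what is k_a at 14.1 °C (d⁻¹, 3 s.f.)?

k_a(T₂) = k_a(T₁) · θ^(T₂−T₁) = 1.23 × 1.04^(14.1−20.0)
= 1.23 × 1.04^-5.90 = 1.23 × 0.7934 = 0.9759 d⁻¹.

k_a ≈ 0.976 d⁻¹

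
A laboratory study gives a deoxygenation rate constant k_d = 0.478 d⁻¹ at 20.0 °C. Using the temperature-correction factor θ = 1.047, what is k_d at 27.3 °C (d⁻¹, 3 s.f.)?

k_d(T₂) = k_d(T₁) · θ^(T₂−T₁) = 0.478 × 1.047^(27.3−20.0)
= 0.478 × 1.047^7.30 = 0.478 × 1.398 = 0.6684 d⁻¹.

k_d ≈ 0.668 d⁻¹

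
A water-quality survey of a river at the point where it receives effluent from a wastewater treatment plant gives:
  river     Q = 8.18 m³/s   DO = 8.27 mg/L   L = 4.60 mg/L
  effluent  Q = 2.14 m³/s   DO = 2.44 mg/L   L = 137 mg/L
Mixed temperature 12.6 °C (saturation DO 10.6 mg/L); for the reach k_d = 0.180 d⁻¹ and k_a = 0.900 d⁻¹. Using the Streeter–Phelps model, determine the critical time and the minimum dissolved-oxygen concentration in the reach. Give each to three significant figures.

t_c ≈ 1.43 d; minimum DO ≈ 5.64 mg/L

Mixed DO = (8.18×8.27 + 2.14×2.44)/(8.18+2.14) = 72.87/10.32 = 7.061 mg/L.
Mixed L₀ = (8.18×4.60 + 2.14×137)/(10.32) = 330.8/10.32 = 32.06 mg/L.
Initial deficit D₀ = C_s − DO₀ = 10.6 − 7.061 = 3.539 mg/L.
t_c = (1/0.7200) ln[(0.900/0.180)(1 − 3.539×0.7200/(0.180×32.06))] = 1.389 × ln(2.792) = 1.426 d.
D_c = (0.180/0.900) × 32.06 × e^(−0.180×1.426) = 0.2000 × 32.06 × 0.7736 = 4.960 mg/L.
Minimum DO = 10.6 − 4.960 = 5.640 mg/L.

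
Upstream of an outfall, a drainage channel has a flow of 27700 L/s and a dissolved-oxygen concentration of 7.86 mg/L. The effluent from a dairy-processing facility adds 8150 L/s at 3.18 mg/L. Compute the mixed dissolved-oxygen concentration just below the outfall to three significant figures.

Flow-weighted mixing: C = (Q_r C_r + Q_w C_w)/(Q_r + Q_w)
= (27700×7.86 + 8150×3.18)/(27700 + 8150) = 243600/35850 = 6.796 mg/L.

6.80 mg/L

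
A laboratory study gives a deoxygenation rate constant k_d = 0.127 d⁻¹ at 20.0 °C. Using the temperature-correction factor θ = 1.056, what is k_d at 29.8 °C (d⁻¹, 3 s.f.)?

k_d ≈ 0.217 d⁻¹

k_d(T₂) = k_d(T₁) · θ^(T₂−T₁) = 0.127 × 1.056^(29.8−20.0)
= 0.127 × 1.056^9.80 = 0.127 × 1.706 = 0.2166 d⁻¹.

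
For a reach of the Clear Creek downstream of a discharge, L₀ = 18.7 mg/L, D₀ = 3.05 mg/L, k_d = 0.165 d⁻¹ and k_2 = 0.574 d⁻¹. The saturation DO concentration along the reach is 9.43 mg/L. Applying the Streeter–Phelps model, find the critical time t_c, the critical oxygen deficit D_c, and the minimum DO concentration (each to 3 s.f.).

At the critical point dD/dt = 0, so k_d L₀ e^(−k_d t) = k_2 D. Substituting D(t) from the Streeter–Phelps equation and solving for t gives
t_c = ln[(k_2/k_d)(1 − D₀(k_2−k_d)/(k_d L₀))] / (k_2−k_d).
Here k_2−k_d = 0.4090 d⁻¹ and 1 − D₀(k_2−k_d)/(k_d L₀) = 1 − 3.05×0.4090/(0.165×18.7) = 0.5957, so
t_c = ln(3.479 × 0.5957) / 0.4090 = 0.7287 / 0.4090 = 1.782 d.
L(t_c) = L₀ e^(−k_d t_c) = 18.7 × 0.7453 = 13.94 mg/L, and at the critical point k_2 D_c = k_d L, so D_c = (0.165/0.574) × 13.94 = 4.006 mg/L.
Minimum DO = C_s − D_c = 9.43 − 4.006 = 5.424 mg/L.

t_c ≈ 1.78 d; D_c ≈ 4.01 mg/L; min DO ≈ 5.42 mg/L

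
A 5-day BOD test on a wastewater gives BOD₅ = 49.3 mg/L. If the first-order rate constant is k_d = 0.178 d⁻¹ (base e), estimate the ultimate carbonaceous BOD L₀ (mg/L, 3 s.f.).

BOD₅ = L₀(1 − e^(−5k_d)) ⇒ L₀ = BOD₅ / (1 − e^(−5×0.178))
= 49.3 / (1 − 0.4107) = 49.3 / 0.5893 = 83.65 mg/L.

L₀ ≈ 83.7 mg/L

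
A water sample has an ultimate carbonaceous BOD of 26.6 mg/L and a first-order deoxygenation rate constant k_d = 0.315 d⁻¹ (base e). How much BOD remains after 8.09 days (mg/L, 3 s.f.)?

L_t = L₀ e^(−k_d t) = 26.6 × e^(−0.315×8.09) = 26.6 × 0.07821 = 2.080 mg/L.

L ≈ 2.08 mg/L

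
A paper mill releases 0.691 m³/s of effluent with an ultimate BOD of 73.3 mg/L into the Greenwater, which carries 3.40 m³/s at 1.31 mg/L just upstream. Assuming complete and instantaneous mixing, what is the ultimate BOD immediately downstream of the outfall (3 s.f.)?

Flow-weighted mixing: C = (Q_r C_r + Q_w C_w)/(Q_r + Q_w)
= (3.40×1.31 + 0.691×73.3)/(3.40 + 0.691) = 55.10/4.091 = 13.47 mg/L.

13.5 mg/L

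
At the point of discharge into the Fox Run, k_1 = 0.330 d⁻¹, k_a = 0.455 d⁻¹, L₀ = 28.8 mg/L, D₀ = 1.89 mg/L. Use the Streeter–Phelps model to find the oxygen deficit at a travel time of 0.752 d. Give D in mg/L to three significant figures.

D ≈ 6.66 mg/L

k_1 L₀/(k_a−k_1) = 0.330×28.8/(0.455−0.330) = 9.504/0.1250 = 76.03 mg/L.
e^(−k_1 t) = e^(−0.330×0.7520) = 0.7802; e^(−k_a t) = e^(−0.455×0.7520) = 0.7102.
D = 76.03 × (0.7802 − 0.7102) + 1.89 × 0.7102 = 5.322 + 1.342 = 6.665 mg/L.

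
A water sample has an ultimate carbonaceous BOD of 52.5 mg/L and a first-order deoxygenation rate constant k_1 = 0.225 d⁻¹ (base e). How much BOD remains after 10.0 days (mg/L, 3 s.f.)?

L ≈ 5.53 mg/L

L_t = L₀ e^(−k_1 t) = 52.5 × e^(−0.225×10.0) = 52.5 × 0.1054 = 5.533 mg/L.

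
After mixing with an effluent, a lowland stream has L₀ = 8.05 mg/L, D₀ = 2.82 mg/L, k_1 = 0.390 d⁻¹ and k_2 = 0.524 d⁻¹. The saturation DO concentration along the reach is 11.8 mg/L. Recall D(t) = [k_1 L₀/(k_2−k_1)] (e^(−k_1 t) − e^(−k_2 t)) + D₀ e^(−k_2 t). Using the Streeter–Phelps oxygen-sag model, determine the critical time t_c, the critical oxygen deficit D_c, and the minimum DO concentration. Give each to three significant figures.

t_c ≈ 1.25 d; D_c ≈ 3.68 mg/L; min DO ≈ 8.12 mg/L

At the critical point dD/dt = 0, so k_1 L₀ e^(−k_1 t) = k_2 D. Substituting D(t) from the Streeter–Phelps equation and solving for t gives
t_c = ln[(k_2/k_1)(1 − D₀(k_2−k_1)/(k_1 L₀))] / (k_2−k_1).
Here k_2−k_1 = 0.1340 d⁻¹ and 1 − D₀(k_2−k_1)/(k_1 L₀) = 1 − 2.82×0.1340/(0.390×8.05) = 0.8796, so
t_c = ln(1.344 × 0.8796) / 0.1340 = 0.1671 / 0.1340 = 1.247 d.
L(t_c) = L₀ e^(−k_1 t_c) = 8.05 × 0.6149 = 4.950 mg/L, and at the critical point k_2 D_c = k_1 L, so D_c = (0.390/0.524) × 4.950 = 3.684 mg/L.
Minimum DO = C_s − D_c = 11.8 − 3.684 = 8.116 mg/L.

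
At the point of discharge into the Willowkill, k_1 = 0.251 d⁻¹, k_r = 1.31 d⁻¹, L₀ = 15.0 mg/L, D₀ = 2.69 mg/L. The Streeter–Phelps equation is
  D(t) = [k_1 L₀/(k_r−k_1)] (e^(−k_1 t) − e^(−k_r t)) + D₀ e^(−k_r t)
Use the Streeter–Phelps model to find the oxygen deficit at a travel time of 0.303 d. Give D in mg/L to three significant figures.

k_1 L₀/(k_r−k_1) = 0.251×15.0/(1.31−0.251) = 3.765/1.059 = 3.555 mg/L.
e^(−k_1 t) = e^(−0.251×0.3030) = 0.9268; e^(−k_r t) = e^(−1.31×0.3030) = 0.6724.
D = 3.555 × (0.9268 − 0.6724) + 2.69 × 0.6724 = 0.9044 + 1.809 = 2.713 mg/L.

D ≈ 2.71 mg/L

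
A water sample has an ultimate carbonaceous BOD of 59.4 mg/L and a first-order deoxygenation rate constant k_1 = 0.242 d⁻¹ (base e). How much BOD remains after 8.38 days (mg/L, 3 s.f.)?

L_t = L₀ e^(−k_1 t) = 59.4 × e^(−0.242×8.38) = 59.4 × 0.1316 = 7.817 mg/L.

L ≈ 7.82 mg/L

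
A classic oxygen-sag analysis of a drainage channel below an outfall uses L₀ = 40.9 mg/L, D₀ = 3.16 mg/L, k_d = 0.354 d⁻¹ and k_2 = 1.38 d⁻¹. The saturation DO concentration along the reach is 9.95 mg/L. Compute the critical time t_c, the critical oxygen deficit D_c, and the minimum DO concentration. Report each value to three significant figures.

t_c ≈ 1.08 d; D_c ≈ 7.16 mg/L; min DO ≈ 2.79 mg/L

t_c = [1/(k_2−k_d)] ln[(k_2/k_d)(1 − D₀(k_2−k_d)/(k_d L₀))]
= [1/(1.38−0.354)] ln[(1.38/0.354)(1 − 3.16×1.026/(0.354×40.9))]
= (1/1.026) ln[3.898 × 0.7761] = 0.9747 × ln(3.025) = 0.9747 × 1.107 = 1.079 d.
D_c = (k_d/k_2) L₀ e^(−k_d t_c) = (0.354/1.38) × 40.9 × e^(−0.354×1.079) = 0.2565 × 40.9 × 0.6825 = 7.161 mg/L.
Minimum DO = C_s − D_c = 9.95 − 7.161 = 2.789 mg/L.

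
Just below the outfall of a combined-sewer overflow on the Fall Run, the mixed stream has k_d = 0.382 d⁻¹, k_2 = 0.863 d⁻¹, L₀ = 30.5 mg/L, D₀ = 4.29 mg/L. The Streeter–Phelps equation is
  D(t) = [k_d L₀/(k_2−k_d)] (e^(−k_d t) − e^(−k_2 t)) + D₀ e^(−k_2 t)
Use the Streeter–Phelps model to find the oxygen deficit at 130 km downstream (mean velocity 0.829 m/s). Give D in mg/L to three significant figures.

Travel time t = x/v = 130 km / (0.829 m/s) = 130000 m / 0.829 m/s = 156800 s = 1.815 d.
k_d L₀/(k_2−k_d) = 0.382×30.5/(0.863−0.382) = 11.65/0.4810 = 24.22 mg/L.
e^(−k_d t) = e^(−0.382×1.815) = 0.4999; e^(−k_2 t) = e^(−0.863×1.815) = 0.2088.
D = 24.22 × (0.4999 − 0.2088) + 4.29 × 0.2088 = 7.051 + 0.8958 = 7.947 mg/L.

D ≈ 7.95 mg/L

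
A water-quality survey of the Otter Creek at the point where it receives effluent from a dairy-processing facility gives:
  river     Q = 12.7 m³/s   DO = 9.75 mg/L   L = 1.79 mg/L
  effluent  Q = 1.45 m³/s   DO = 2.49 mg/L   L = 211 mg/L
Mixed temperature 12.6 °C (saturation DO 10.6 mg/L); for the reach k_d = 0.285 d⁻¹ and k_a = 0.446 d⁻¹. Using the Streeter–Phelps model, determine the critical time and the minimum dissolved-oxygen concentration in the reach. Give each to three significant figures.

Mixed DO = (12.7×9.75 + 1.45×2.49)/(12.7+1.45) = 127.4/14.15 = 9.006 mg/L.
Mixed L₀ = (12.7×1.79 + 1.45×211)/(14.15) = 328.7/14.15 = 23.23 mg/L.
Initial deficit D₀ = C_s − DO₀ = 10.6 − 9.006 = 1.594 mg/L.
t_c = (1/0.1610) ln[(0.446/0.285)(1 − 1.594×0.1610/(0.285×23.23))] = 6.211 × ln(1.504) = 2.536 d.
D_c = (0.285/0.446) × 23.23 × e^(−0.285×2.536) = 0.6390 × 23.23 × 0.4854 = 7.205 mg/L.
Minimum DO = 10.6 − 7.205 = 3.395 mg/L.

t_c ≈ 2.54 d; minimum DO ≈ 3.39 mg/L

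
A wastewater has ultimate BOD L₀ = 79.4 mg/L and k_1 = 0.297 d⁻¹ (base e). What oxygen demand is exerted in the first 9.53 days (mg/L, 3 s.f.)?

y_t = L₀(1 − e^(−k_1 t)) = 79.4 × (1 − e^(−0.297×9.53))
= 79.4 × (1 − 0.05899) = 79.4 × 0.9410 = 74.72 mg/L.

y ≈ 74.7 mg/L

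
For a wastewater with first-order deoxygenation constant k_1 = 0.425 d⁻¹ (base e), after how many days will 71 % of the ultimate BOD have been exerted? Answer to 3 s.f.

y/L₀ = 1 − e^(−k_1 t) = 0.71 ⇒ e^(−k_1 t) = 0.290
t = −ln(0.290) / 0.425 = 1.238 / 0.425 = 2.913 d.

t ≈ 2.91 d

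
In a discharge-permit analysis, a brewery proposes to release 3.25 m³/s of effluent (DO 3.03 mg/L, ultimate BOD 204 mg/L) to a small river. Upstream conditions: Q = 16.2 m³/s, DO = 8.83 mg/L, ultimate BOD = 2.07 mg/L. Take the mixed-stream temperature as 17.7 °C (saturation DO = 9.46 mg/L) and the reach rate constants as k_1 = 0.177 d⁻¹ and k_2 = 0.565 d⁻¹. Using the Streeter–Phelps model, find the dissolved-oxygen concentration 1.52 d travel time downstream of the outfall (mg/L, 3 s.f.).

DO ≈ 3.22 mg/L

Mixed DO = (16.2×8.83 + 3.25×3.03)/(16.2+3.25) = 152.9/19.45 = 7.861 mg/L.
Mixed L₀ = (16.2×2.07 + 3.25×204)/(19.45) = 696.5/19.45 = 35.81 mg/L.
Initial deficit D₀ = C_s − DO₀ = 9.46 − 7.861 = 1.599 mg/L.
D(1.52) = [0.177×35.81/(0.565−0.177)](e^(−0.177×1.52) − e^(−0.565×1.52)) + 1.599 e^(−0.565×1.52)
= 16.34 × (0.7641 − 0.4237) + 1.599 × 0.4237 = 6.239 mg/L.
DO = 9.46 − 6.239 = 3.221 mg/L.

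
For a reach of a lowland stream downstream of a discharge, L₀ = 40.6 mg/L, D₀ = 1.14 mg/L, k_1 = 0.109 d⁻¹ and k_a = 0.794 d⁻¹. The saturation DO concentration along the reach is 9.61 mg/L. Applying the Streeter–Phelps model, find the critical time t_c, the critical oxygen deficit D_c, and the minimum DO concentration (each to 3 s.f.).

With k_a/k_1 = 7.284 and 1 − D₀(k_a−k_1)/(k_1 L₀) = 0.8235,
t_c = ln(7.284 × 0.8235) / (0.794 − 0.109) = ln(5.999) / 0.6850 = 1.792/0.6850 = 2.615 d.
L(t_c) = L₀ e^(−k_1 t_c) = 40.6 × 0.7519 = 30.53 mg/L, and at the critical point k_a D_c = k_1 L, so D_c = (0.109/0.794) × 30.53 = 4.191 mg/L.
Minimum DO = C_s − D_c = 9.61 − 4.191 = 5.419 mg/L.

t_c ≈ 2.62 d; D_c ≈ 4.19 mg/L; min DO ≈ 5.42 mg/L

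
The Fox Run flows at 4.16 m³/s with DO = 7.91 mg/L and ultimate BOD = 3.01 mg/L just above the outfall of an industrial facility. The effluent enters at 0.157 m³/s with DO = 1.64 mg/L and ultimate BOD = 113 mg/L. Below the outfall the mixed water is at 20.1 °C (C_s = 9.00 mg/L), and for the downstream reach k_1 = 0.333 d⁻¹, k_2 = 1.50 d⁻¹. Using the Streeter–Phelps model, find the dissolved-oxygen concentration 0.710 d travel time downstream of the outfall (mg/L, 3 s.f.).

DO ≈ 7.66 mg/L

Mixed DO = (4.16×7.91 + 0.157×1.64)/(4.16+0.157) = 33.16/4.317 = 7.682 mg/L.
Mixed L₀ = (4.16×3.01 + 0.157×113)/(4.317) = 30.26/4.317 = 7.010 mg/L.
Initial deficit D₀ = C_s − DO₀ = 9.00 − 7.682 = 1.318 mg/L.
D(0.710) = [0.333×7.010/(1.50−0.333)](e^(−0.333×0.710) − e^(−1.50×0.710)) + 1.318 e^(−1.50×0.710)
= 2.000 × (0.7894 − 0.3447) + 1.318 × 0.3447 = 1.344 mg/L.
DO = 9.00 − 1.344 = 7.656 mg/L.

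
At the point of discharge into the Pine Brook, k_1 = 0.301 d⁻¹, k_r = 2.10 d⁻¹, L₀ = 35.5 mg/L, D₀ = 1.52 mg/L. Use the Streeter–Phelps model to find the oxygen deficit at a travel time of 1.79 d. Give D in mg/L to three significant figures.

k_1 L₀/(k_r−k_1) = 0.301×35.5/(2.10−0.301) = 10.69/1.799 = 5.940 mg/L.
e^(−k_1 t) = e^(−0.301×1.790) = 0.5835; e^(−k_r t) = e^(−2.10×1.790) = 0.02331.
D = 5.940 × (0.5835 − 0.02331) + 1.52 × 0.02331 = 3.327 + 0.03543 = 3.363 mg/L.

D ≈ 3.36 mg/L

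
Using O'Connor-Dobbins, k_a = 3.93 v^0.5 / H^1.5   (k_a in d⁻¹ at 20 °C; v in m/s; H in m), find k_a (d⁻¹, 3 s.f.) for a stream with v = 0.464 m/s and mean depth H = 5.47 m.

k_a = 3.93 × 0.464^0.5 / 5.47^1.5 = 3.93 × 0.6812 / 12.79 = 0.2093 d⁻¹.

k_a ≈ 0.209 d⁻¹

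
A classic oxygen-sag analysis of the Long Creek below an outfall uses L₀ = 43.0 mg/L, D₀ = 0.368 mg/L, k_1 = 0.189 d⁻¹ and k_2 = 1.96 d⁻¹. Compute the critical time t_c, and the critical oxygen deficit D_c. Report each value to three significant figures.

t_c ≈ 1.27 d; D_c ≈ 3.26 mg/L

At the critical point dD/dt = 0, so k_1 L₀ e^(−k_1 t) = k_2 D. Substituting D(t) from the Streeter–Phelps equation and solving for t gives
t_c = ln[(k_2/k_1)(1 − D₀(k_2−k_1)/(k_1 L₀))] / (k_2−k_1).
Here k_2−k_1 = 1.771 d⁻¹ and 1 − D₀(k_2−k_1)/(k_1 L₀) = 1 − 0.368×1.771/(0.189×43.0) = 0.9198, so
t_c = ln(10.37 × 0.9198) / 1.771 = 2.255 / 1.771 = 1.273 d.
D_c = (k_1/k_2) L₀ e^(−k_1 t_c) = (0.189/1.96) × 43.0 × e^(−0.189×1.273) = 0.09643 × 43.0 × 0.7861 = 3.259 mg/L.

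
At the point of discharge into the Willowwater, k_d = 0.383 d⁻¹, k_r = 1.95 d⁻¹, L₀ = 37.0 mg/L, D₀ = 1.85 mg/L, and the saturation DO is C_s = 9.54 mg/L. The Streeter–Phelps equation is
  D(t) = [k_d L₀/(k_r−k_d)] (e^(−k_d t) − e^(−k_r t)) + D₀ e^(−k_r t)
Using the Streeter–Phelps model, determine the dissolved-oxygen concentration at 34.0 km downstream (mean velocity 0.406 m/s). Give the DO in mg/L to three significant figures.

Travel time t = x/v = 34.0 km / (0.406 m/s) = 34000 m / 0.406 m/s = 83740 s = 0.9693 d.
k_d L₀/(k_r−k_d) = 0.383×37.0/(1.95−0.383) = 14.17/1.567 = 9.043 mg/L.
e^(−k_d t) = e^(−0.383×0.9693) = 0.6899; e^(−k_r t) = e^(−1.95×0.9693) = 0.1511.
D = 9.043 × (0.6899 − 0.1511) + 1.85 × 0.1511 = 4.873 + 0.2795 = 5.152 mg/L.
DO = C_s − D = 9.54 − 5.152 = 4.388 mg/L.

DO ≈ 4.39 mg/L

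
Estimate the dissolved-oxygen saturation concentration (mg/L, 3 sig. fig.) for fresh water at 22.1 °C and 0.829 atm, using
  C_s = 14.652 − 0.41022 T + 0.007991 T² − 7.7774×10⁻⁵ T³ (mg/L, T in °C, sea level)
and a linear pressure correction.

C_s ≈ 7.17 mg/L

At sea level: C_s = 14.652 − 0.41022×22.1 + 0.007991×22.1² − 7.7774×10⁻⁵×22.1³ = 8.650 mg/L.
Pressure correction: C_s' = 8.650 × 0.829 = 7.170 mg/L.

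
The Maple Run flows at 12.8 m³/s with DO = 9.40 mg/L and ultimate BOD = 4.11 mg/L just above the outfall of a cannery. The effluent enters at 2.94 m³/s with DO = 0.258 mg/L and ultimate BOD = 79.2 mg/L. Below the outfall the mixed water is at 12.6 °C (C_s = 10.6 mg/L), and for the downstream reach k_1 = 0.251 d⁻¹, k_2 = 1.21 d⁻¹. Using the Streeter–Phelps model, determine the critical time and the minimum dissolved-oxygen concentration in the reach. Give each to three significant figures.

Mixed DO = (12.8×9.40 + 2.94×0.258)/(12.8+2.94) = 121.1/15.74 = 7.692 mg/L.
Mixed L₀ = (12.8×4.11 + 2.94×79.2)/(15.74) = 285.5/15.74 = 18.14 mg/L.
Initial deficit D₀ = C_s − DO₀ = 10.6 − 7.692 = 2.908 mg/L.
t_c = (1/0.9590) ln[(1.21/0.251)(1 − 2.908×0.9590/(0.251×18.14))] = 1.043 × ln(1.868) = 0.6515 d.
D_c = (0.251/1.21) × 18.14 × e^(−0.251×0.6515) = 0.2074 × 18.14 × 0.8492 = 3.195 mg/L.
Minimum DO = 10.6 − 3.195 = 7.405 mg/L.

t_c ≈ 0.651 d; minimum DO ≈ 7.41 mg/L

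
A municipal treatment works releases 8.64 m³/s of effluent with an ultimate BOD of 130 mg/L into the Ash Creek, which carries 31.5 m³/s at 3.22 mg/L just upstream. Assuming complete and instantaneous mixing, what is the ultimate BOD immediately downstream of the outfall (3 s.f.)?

30.5 mg/L

Flow-weighted mixing: C = (Q_r C_r + Q_w C_w)/(Q_r + Q_w)
= (31.5×3.22 + 8.64×130)/(31.5 + 8.64) = 1225/40.14 = 30.51 mg/L.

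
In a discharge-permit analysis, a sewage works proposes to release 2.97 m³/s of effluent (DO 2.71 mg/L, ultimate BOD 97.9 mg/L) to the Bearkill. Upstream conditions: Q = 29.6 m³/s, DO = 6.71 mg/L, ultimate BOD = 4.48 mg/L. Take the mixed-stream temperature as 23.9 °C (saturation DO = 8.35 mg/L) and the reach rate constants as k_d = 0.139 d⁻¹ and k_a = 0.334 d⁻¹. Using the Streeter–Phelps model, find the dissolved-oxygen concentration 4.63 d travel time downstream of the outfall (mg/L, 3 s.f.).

Mixed DO = (29.6×6.71 + 2.97×2.71)/(29.6+2.97) = 206.7/32.57 = 6.345 mg/L.
Mixed L₀ = (29.6×4.48 + 2.97×97.9)/(32.57) = 423.4/32.57 = 13.00 mg/L.
Initial deficit D₀ = C_s − DO₀ = 8.35 − 6.345 = 2.005 mg/L.
D(4.63) = [0.139×13.00/(0.334−0.139)](e^(−0.139×4.63) − e^(−0.334×4.63)) + 2.005 e^(−0.334×4.63)
= 9.266 × (0.5254 − 0.2130) + 2.005 × 0.2130 = 3.322 mg/L.
DO = 8.35 − 3.322 = 5.028 mg/L.

DO ≈ 5.03 mg/L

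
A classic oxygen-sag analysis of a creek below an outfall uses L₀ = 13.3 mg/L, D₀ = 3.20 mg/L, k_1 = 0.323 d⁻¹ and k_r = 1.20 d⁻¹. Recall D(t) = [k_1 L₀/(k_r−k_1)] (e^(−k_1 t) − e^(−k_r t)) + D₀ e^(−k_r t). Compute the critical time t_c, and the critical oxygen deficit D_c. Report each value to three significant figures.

At the critical point dD/dt = 0, so k_1 L₀ e^(−k_1 t) = k_r D. Substituting D(t) from the Streeter–Phelps equation and solving for t gives
t_c = ln[(k_r/k_1)(1 − D₀(k_r−k_1)/(k_1 L₀))] / (k_r−k_1).
Here k_r−k_1 = 0.8770 d⁻¹ and 1 − D₀(k_r−k_1)/(k_1 L₀) = 1 − 3.20×0.8770/(0.323×13.3) = 0.3467, so
t_c = ln(3.715 × 0.3467) / 0.8770 = 0.2532 / 0.8770 = 0.2887 d.
L(t_c) = L₀ e^(−k_1 t_c) = 13.3 × 0.9110 = 12.12 mg/L, and at the critical point k_r D_c = k_1 L, so D_c = (0.323/1.20) × 12.12 = 3.261 mg/L.

t_c ≈ 0.289 d; D_c ≈ 3.26 mg/L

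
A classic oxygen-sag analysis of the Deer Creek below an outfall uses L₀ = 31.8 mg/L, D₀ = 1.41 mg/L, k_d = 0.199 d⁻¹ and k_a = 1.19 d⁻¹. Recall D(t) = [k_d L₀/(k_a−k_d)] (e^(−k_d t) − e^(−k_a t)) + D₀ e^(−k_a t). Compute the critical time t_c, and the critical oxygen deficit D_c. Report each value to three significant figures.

t_c ≈ 1.55 d; D_c ≈ 3.90 mg/L

At the critical point dD/dt = 0, so k_d L₀ e^(−k_d t) = k_a D. Substituting D(t) from the Streeter–Phelps equation and solving for t gives
t_c = ln[(k_a/k_d)(1 − D₀(k_a−k_d)/(k_d L₀))] / (k_a−k_d).
Here k_a−k_d = 0.9910 d⁻¹ and 1 − D₀(k_a−k_d)/(k_d L₀) = 1 − 1.41×0.9910/(0.199×31.8) = 0.7792, so
t_c = ln(5.980 × 0.7792) / 0.9910 = 1.539 / 0.9910 = 1.553 d.
L(t_c) = L₀ e^(−k_d t_c) = 31.8 × 0.7342 = 23.35 mg/L, and at the critical point k_a D_c = k_d L, so D_c = (0.199/1.19) × 23.35 = 3.904 mg/L.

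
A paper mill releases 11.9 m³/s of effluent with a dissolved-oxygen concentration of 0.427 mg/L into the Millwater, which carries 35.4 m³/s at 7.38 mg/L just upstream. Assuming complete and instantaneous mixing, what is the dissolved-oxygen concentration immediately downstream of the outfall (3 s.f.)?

5.63 mg/L

Flow-weighted mixing: C = (Q_r C_r + Q_w C_w)/(Q_r + Q_w)
= (35.4×7.38 + 11.9×0.427)/(35.4 + 11.9) = 266.3/47.30 = 5.631 mg/L.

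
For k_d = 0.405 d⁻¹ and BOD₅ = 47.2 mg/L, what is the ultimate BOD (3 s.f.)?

L₀ ≈ 54.4 mg/L

BOD₅ = L₀(1 − e^(−5k_d)) ⇒ L₀ = BOD₅ / (1 − e^(−5×0.405))
= 47.2 / (1 − 0.1320) = 47.2 / 0.8680 = 54.38 mg/L.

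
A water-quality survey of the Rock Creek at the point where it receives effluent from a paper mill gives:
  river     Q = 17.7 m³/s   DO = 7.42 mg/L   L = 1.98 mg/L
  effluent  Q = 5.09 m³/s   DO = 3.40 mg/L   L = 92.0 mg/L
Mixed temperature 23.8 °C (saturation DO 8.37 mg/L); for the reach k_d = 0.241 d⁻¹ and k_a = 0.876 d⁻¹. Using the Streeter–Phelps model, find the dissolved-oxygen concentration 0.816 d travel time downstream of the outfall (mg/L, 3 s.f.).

Mixed DO = (17.7×7.42 + 5.09×3.40)/(17.7+5.09) = 148.6/22.79 = 6.522 mg/L.
Mixed L₀ = (17.7×1.98 + 5.09×92.0)/(22.79) = 503.3/22.79 = 22.09 mg/L.
Initial deficit D₀ = C_s − DO₀ = 8.37 − 6.522 = 1.848 mg/L.
D(0.816) = [0.241×22.09/(0.876−0.241)](e^(−0.241×0.816) − e^(−0.876×0.816)) + 1.848 e^(−0.876×0.816)
= 8.382 × (0.8215 − 0.4893) + 1.848 × 0.4893 = 3.689 mg/L.
DO = 8.37 − 3.689 = 4.681 mg/L.

DO ≈ 4.68 mg/L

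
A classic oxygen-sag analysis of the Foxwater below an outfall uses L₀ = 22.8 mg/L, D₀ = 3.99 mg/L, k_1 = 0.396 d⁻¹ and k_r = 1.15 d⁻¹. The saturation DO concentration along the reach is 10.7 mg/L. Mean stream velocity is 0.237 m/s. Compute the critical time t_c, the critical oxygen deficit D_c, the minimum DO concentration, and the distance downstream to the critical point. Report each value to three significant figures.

t_c ≈ 0.876 d; D_c ≈ 5.55 mg/L; min DO ≈ 5.15 mg/L; x_c ≈ 17.9 km

t_c = [1/(k_r−k_1)] ln[(k_r/k_1)(1 − D₀(k_r−k_1)/(k_1 L₀))]
= [1/(1.15−0.396)] ln[(1.15/0.396)(1 − 3.99×0.7540/(0.396×22.8))]
= (1/0.7540) ln[2.904 × 0.6668] = 1.326 × ln(1.936) = 1.326 × 0.6608 = 0.8764 d.
D_c = (k_1/k_r) L₀ e^(−k_1 t_c) = (0.396/1.15) × 22.8 × e^(−0.396×0.8764) = 0.3443 × 22.8 × 0.7068 = 5.549 mg/L.
Minimum DO = C_s − D_c = 10.7 − 5.549 = 5.151 mg/L.
x_c = v t_c = 0.237 m/s × 0.8764 d × 86400 s/d = 17950 m ≈ 17.9 km.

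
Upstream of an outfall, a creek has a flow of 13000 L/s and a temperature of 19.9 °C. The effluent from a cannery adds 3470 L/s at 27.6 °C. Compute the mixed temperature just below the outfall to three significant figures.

21.5 °C

Flow-weighted mixing: C = (Q_r C_r + Q_w C_w)/(Q_r + Q_w)
= (13000×19.9 + 3470×27.6)/(13000 + 3470) = 354500/16470 = 21.52 °C.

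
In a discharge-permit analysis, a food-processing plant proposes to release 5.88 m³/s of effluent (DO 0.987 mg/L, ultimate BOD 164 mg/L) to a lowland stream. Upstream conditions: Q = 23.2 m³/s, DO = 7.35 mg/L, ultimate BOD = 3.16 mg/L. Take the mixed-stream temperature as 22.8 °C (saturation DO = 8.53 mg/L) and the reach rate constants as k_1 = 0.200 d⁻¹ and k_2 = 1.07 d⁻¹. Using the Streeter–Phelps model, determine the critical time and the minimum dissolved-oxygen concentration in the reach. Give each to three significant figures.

Mixed DO = (23.2×7.35 + 5.88×0.987)/(23.2+5.88) = 176.3/29.08 = 6.063 mg/L.
Mixed L₀ = (23.2×3.16 + 5.88×164)/(29.08) = 1038/29.08 = 35.68 mg/L.
Initial deficit D₀ = C_s − DO₀ = 8.53 − 6.063 = 2.467 mg/L.
t_c = (1/0.8700) ln[(1.07/0.200)(1 − 2.467×0.8700/(0.200×35.68))] = 1.149 × ln(3.741) = 1.517 d.
D_c = (0.200/1.07) × 35.68 × e^(−0.200×1.517) = 0.1869 × 35.68 × 0.7384 = 4.925 mg/L.
Minimum DO = 8.53 − 4.925 = 3.605 mg/L.

t_c ≈ 1.52 d; minimum DO ≈ 3.61 mg/L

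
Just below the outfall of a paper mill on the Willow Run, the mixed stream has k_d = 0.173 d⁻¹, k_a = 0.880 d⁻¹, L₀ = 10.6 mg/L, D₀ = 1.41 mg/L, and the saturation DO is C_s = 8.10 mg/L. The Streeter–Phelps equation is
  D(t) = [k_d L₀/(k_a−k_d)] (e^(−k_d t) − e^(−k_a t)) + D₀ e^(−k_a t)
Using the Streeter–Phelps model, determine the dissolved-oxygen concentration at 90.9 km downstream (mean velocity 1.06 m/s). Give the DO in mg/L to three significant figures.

DO ≈ 6.41 mg/L

Travel time t = x/v = 90.9 km / (1.06 m/s) = 90900 m / 1.06 m/s = 85750 s = 0.9925 d.
k_d L₀/(k_a−k_d) = 0.173×10.6/(0.880−0.173) = 1.834/0.7070 = 2.594 mg/L.
e^(−k_d t) = e^(−0.173×0.9925) = 0.8422; e^(−k_a t) = e^(−0.880×0.9925) = 0.4175.
D = 2.594 × (0.8422 − 0.4175) + 1.41 × 0.4175 = 1.102 + 0.5887 = 1.690 mg/L.
DO = C_s − D = 8.10 − 1.690 = 6.410 mg/L.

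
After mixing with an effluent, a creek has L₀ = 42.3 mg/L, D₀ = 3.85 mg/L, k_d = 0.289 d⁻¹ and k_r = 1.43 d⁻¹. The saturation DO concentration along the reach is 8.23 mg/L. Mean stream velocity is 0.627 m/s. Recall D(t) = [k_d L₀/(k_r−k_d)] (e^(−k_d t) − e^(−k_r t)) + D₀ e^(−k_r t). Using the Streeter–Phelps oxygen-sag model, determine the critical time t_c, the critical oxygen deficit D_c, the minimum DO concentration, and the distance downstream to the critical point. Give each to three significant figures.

t_c ≈ 1.01 d; D_c ≈ 6.38 mg/L; min DO ≈ 1.85 mg/L; x_c ≈ 54.8 km

With k_r/k_d = 4.948 and 1 − D₀(k_r−k_d)/(k_d L₀) = 0.6407,
t_c = ln(4.948 × 0.6407) / (1.43 − 0.289) = ln(3.170) / 1.141 = 1.154/1.141 = 1.011 d.
D_c = (k_d/k_r) L₀ e^(−k_d t_c) = (0.289/1.43) × 42.3 × e^(−0.289×1.011) = 0.2021 × 42.3 × 0.7466 = 6.382 mg/L.
Minimum DO = C_s − D_c = 8.23 − 6.382 = 1.848 mg/L.
x_c = v t_c = 0.627 m/s × 1.011 d × 86400 s/d = 54780 m ≈ 54.8 km.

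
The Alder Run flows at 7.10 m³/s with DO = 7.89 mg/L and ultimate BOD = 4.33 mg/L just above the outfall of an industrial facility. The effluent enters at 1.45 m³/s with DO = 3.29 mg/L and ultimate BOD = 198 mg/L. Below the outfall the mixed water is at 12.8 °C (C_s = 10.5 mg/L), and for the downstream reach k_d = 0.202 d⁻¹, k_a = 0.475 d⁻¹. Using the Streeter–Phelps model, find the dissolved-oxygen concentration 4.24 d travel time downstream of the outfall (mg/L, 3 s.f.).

Mixed DO = (7.10×7.89 + 1.45×3.29)/(7.10+1.45) = 60.79/8.550 = 7.110 mg/L.
Mixed L₀ = (7.10×4.33 + 1.45×198)/(8.550) = 317.8/8.550 = 37.17 mg/L.
Initial deficit D₀ = C_s − DO₀ = 10.5 − 7.110 = 3.390 mg/L.
D(4.24) = [0.202×37.17/(0.475−0.202)](e^(−0.202×4.24) − e^(−0.475×4.24)) + 3.390 e^(−0.475×4.24)
= 27.51 × (0.4247 − 0.1335) + 3.390 × 0.1335 = 8.462 mg/L.
DO = 10.5 − 8.462 = 2.038 mg/L.

DO ≈ 2.04 mg/L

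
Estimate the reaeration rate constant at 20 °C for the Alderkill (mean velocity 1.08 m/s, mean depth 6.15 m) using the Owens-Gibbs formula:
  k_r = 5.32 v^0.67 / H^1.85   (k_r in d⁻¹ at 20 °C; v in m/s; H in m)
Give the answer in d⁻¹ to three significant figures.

k_r ≈ 0.194 d⁻¹

k_r = 5.32 × 1.08^0.67 / 6.15^1.85 = 5.32 × 1.053 / 28.80 = 0.1945 d⁻¹.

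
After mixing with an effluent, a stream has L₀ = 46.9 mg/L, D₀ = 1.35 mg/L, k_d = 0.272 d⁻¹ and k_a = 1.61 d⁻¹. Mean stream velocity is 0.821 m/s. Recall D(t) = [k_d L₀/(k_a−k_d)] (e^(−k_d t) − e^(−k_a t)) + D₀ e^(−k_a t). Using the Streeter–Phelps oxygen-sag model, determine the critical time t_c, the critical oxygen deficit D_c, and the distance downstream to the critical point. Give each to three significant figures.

t_c ≈ 1.21 d; D_c ≈ 5.69 mg/L; x_c ≈ 86.2 km

t_c = [1/(k_a−k_d)] ln[(k_a/k_d)(1 − D₀(k_a−k_d)/(k_d L₀))]
= [1/(1.61−0.272)] ln[(1.61/0.272)(1 − 1.35×1.338/(0.272×46.9))]
= (1/1.338) ln[5.919 × 0.8584] = 0.7474 × ln(5.081) = 0.7474 × 1.626 = 1.215 d.
D_c = (k_d/k_a) L₀ e^(−k_d t_c) = (0.272/1.61) × 46.9 × e^(−0.272×1.215) = 0.1689 × 46.9 × 0.7186 = 5.694 mg/L.
x_c = v t_c = 0.821 m/s × 1.215 d × 86400 s/d = 86180 m ≈ 86.2 km.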